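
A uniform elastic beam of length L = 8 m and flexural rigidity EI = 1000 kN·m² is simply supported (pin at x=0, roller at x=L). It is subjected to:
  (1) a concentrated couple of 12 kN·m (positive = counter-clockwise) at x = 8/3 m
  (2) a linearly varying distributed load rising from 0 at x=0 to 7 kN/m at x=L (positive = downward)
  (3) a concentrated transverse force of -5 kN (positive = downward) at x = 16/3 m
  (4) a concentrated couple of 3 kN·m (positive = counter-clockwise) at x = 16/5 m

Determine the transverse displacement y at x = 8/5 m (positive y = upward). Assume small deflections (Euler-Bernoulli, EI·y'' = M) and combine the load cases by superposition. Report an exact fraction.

y(8/5) = -11190596/158203125 m

Load 1 — applied couple M₀=12 kN·m at a=8/3 m (b=L-a=16/3):
  y_1 = (M₀x³/(6L)+C₁x)/EI  [x≤a] with C₁=M₀(3b²-L²)/(6L)=16/3 = (12·(8/5)³/(6·8)+(16/3)·(8/5))/1000 = 448/46875 m
Load 2 — triangular load w₀=7 kN/m (0→w₀ over full span):
  y_2 = -w₀x(7L⁴-10L²x²+3x⁴)/(360LEI) = -7·(8/5)·(7·8⁴-10·8²·(8/5)²+3·(8/5)⁴)/(360·8·1000) = -616448/5859375 m
Load 3 — point force P=-5 kN at a=16/3 m (b=L-a=8/3):
  y_3 = -Pbx(L²-b²-x²)/(6LEI)  [x≤a] = -(-5)·(8/3)·(8/5)·(8²-(8/3)²-(8/5)²)/(6·8·1000) = 6112/253125 m
Load 4 — applied couple M₀=3 kN·m at a=16/5 m (b=L-a=24/5):
  y_4 = (M₀x³/(6L)+C₁x)/EI  [x≤a] with C₁=M₀(3b²-L²)/(6L)=8/25 = (3·(8/5)³/(6·8)+(8/25)·(8/5))/1000 = 12/15625 m
Superposition: y = Σ y_i = -11190596/158203125 m ≈ -0.070736 m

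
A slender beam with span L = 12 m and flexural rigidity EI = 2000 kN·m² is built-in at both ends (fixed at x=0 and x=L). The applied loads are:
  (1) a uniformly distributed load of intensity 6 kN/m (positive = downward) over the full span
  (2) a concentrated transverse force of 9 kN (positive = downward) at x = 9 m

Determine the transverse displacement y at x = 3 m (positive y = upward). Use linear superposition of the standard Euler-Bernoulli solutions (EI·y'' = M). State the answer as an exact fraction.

y(3) = -12717/128000 m

Load 1 — uniform load w=6 kN/m over full span:
  y_1 = -wx²(L-x)²/(24EI) = -6·3²·(12-3)²/(24·2000) = -729/8000 m
Load 2 — point force P=9 kN at a=9 m (b=L-a=3):
  y_2 = -Pb²x²(3aL-(3a+b)x)/(6L³EI)  [x≤a] = -9·3²·3²·(3·9·12-(3·9+3)·3)/(6·12³·2000) = -1053/128000 m
Superposition: y = Σ y_i = -12717/128000 m ≈ -0.099352 m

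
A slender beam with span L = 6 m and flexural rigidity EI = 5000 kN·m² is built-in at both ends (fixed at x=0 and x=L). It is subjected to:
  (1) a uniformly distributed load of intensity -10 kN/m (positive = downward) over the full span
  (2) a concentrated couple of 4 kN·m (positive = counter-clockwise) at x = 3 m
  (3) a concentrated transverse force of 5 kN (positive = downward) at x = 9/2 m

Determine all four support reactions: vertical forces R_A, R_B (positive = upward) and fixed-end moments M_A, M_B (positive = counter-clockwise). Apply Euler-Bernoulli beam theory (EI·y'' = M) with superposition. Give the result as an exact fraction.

R_A = -903/32 kN, M_A = -883/32 kN·m, R_B = -857/32 kN, M_B = 857/32 kN·m

Load 1 — uniform load w=-10 kN/m over full span:
  R_A = wL/2 = (-10)·6/2 = -30 kN
  M_A = wL²/12 = (-10)·6²/12 = -30 kN·m
  R_B = wL/2 = (-10)·6/2 = -30 kN
  M_B = -wL²/12 = -(-10)·6²/12 = 30 kN·m
Load 2 — applied couple M₀=4 kN·m at a=3 m (b=L-a=3):
  R_A = 6M₀ab/L³ = 6·4·3·3/6³ = 1 kN
  M_A = M₀b(2a-b)/L² = 4·3·(2·3-3)/6² = 1 kN·m
  R_B = -6M₀ab/L³ = -6·4·3·3/6³ = -1 kN
  M_B = M₀a(2b-a)/L² = 4·3·(2·3-3)/6² = 1 kN·m
Load 3 — point force P=5 kN at a=9/2 m (b=L-a=3/2):
  R_A = Pb²(3a+b)/L³ = 5·(3/2)²·(3·(9/2)+(3/2))/6³ = 25/32 kN
  M_A = Pab²/L² = 5·(9/2)·(3/2)²/6² = 45/32 kN·m
  R_B = Pa²(a+3b)/L³ = 5·(9/2)²·((9/2)+3·(3/2))/6³ = 135/32 kN
  M_B = -Pa²b/L² = -5·(9/2)²·(3/2)/6² = -135/32 kN·m
Superposition: R_A = -903/32 kN, M_A = -883/32 kN·m, R_B = -857/32 kN, M_B = 857/32 kN·m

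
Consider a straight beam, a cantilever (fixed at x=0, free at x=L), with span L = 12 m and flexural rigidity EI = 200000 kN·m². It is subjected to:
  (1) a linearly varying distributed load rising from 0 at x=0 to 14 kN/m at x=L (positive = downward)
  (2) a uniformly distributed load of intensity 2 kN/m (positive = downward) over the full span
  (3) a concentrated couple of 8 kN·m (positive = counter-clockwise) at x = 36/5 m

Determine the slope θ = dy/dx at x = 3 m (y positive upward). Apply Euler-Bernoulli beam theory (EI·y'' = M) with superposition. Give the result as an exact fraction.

Load 1 — triangular load w₀=14 kN/m (0→w₀ over full span):
  θ_1 = (w₀Lx²/4-w₀L²x/3-w₀x⁴/(24L))/EI = (14·12·3²/4-14·12²·3/3-14·3⁴/(24·12))/200000 = -26271/3200000 rad
Load 2 — uniform load w=2 kN/m over full span:
  θ_2 = -wx(x²-3Lx+3L²)/(6EI) = -2·3·(3²-3·12·3+3·12²)/(6·200000) = -333/200000 rad
Load 3 — applied couple M₀=8 kN·m at a=36/5 m (b=L-a=24/5):
  θ_3 = M₀x/EI  [x≤a] = 8·3/200000 = 3/25000 rad
Superposition: θ = Σ θ_i = -6243/640000 rad ≈ -0.009755 rad

θ(3) = -6243/640000 rad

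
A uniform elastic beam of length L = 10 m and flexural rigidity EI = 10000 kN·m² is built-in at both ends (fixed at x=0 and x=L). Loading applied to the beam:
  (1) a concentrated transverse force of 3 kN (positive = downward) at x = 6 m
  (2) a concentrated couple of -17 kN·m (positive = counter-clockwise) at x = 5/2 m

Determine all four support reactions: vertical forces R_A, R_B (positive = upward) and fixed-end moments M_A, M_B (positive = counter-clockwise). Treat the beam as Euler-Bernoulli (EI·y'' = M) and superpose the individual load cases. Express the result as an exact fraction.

R_A = -1713/2000 kN, M_A = 2427/400 kN·m, R_B = 7713/2000 kN, M_B = -3853/400 kN·m

Load 1 — point force P=3 kN at a=6 m (b=L-a=4):
  R_A = Pb²(3a+b)/L³ = 3·4²·(3·6+4)/10³ = 132/125 kN
  M_A = Pab²/L² = 3·6·4²/10² = 72/25 kN·m
  R_B = Pa²(a+3b)/L³ = 3·6²·(6+3·4)/10³ = 243/125 kN
  M_B = -Pa²b/L² = -3·6²·4/10² = -108/25 kN·m
Load 2 — applied couple M₀=-17 kN·m at a=5/2 m (b=L-a=15/2):
  R_A = 6M₀ab/L³ = 6·(-17)·(5/2)·(15/2)/10³ = -153/80 kN
  M_A = M₀b(2a-b)/L² = (-17)·(15/2)·(2·(5/2)-(15/2))/10² = 51/16 kN·m
  R_B = -6M₀ab/L³ = -6·(-17)·(5/2)·(15/2)/10³ = 153/80 kN
  M_B = M₀a(2b-a)/L² = (-17)·(5/2)·(2·(15/2)-(5/2))/10² = -85/16 kN·m
Superposition: R_A = -1713/2000 kN, M_A = 2427/400 kN·m, R_B = 7713/2000 kN, M_B = -3853/400 kN·m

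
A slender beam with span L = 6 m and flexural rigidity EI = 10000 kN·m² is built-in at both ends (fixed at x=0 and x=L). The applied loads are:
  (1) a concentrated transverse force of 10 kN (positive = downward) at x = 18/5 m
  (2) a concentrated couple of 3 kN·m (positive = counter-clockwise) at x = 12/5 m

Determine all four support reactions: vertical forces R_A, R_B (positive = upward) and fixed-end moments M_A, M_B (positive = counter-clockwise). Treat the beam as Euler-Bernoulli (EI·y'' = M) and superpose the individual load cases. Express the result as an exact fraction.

R_A = 106/25 kN, M_A = 153/25 kN·m, R_B = 144/25 kN, M_B = -192/25 kN·m

Load 1 — point force P=10 kN at a=18/5 m (b=L-a=12/5):
  R_A = Pb²(3a+b)/L³ = 10·(12/5)²·(3·(18/5)+(12/5))/6³ = 88/25 kN
  M_A = Pab²/L² = 10·(18/5)·(12/5)²/6² = 144/25 kN·m
  R_B = Pa²(a+3b)/L³ = 10·(18/5)²·((18/5)+3·(12/5))/6³ = 162/25 kN
  M_B = -Pa²b/L² = -10·(18/5)²·(12/5)/6² = -216/25 kN·m
Load 2 — applied couple M₀=3 kN·m at a=12/5 m (b=L-a=18/5):
  R_A = 6M₀ab/L³ = 6·3·(12/5)·(18/5)/6³ = 18/25 kN
  M_A = M₀b(2a-b)/L² = 3·(18/5)·(2·(12/5)-(18/5))/6² = 9/25 kN·m
  R_B = -6M₀ab/L³ = -6·3·(12/5)·(18/5)/6³ = -18/25 kN
  M_B = M₀a(2b-a)/L² = 3·(12/5)·(2·(18/5)-(12/5))/6² = 24/25 kN·m
Superposition: R_A = 106/25 kN, M_A = 153/25 kN·m, R_B = 144/25 kN, M_B = -192/25 kN·m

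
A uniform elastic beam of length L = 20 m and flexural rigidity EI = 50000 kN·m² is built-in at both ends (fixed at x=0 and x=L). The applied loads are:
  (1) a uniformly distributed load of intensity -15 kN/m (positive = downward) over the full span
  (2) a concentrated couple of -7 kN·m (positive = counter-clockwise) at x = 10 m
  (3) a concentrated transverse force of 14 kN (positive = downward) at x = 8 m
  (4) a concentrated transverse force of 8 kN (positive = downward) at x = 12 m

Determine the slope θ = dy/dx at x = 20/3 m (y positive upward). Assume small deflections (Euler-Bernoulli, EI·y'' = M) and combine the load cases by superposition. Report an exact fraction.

θ(20/3) = 5347/421875 rad

Load 1 — uniform load w=-15 kN/m over full span:
  θ_1 = -wx(L-x)(L-2x)/(12EI) = -(-15)·(20/3)·(20-(20/3))·(20-2·(20/3))/(12·50000) = 2/135 rad
Load 2 — applied couple M₀=-7 kN·m at a=10 m (b=L-a=10):
  θ_2 = (R_Ax²/2 - M_Ax)/EI  [x≤a] with R_A=-21/40, M_A=-7/4 = ((-21/40)·(20/3)²/2 - (-7/4)·(20/3))/50000 = 0 rad
Load 3 — point force P=14 kN at a=8 m (b=L-a=12):
  θ_3 = -Pb²x(2aL-(3a+b)x)/(2L³EI)  [x≤a] = -14·12²·(20/3)·(2·8·20-(3·8+12)·(20/3))/(2·20³·50000) = -21/15625 rad
Load 4 — point force P=8 kN at a=12 m (b=L-a=8):
  θ_4 = -Pb²x(2aL-(3a+b)x)/(2L³EI)  [x≤a] = -8·8²·(20/3)·(2·12·20-(3·12+8)·(20/3))/(2·20³·50000) = -112/140625 rad
Superposition: θ = Σ θ_i = 5347/421875 rad ≈ 0.012674 rad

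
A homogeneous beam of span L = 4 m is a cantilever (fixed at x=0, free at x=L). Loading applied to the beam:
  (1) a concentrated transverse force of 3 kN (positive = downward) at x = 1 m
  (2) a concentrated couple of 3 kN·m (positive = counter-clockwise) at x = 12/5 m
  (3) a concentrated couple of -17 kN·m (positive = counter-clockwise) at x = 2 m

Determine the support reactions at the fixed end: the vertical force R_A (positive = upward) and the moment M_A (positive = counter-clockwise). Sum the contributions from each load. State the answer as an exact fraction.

Load 1 — point force P=3 kN at a=1 m (b=L-a=3):
  R_A = P = 3 kN
  M_A = Pa = 3·1 = 3 kN·m
Load 2 — applied couple M₀=3 kN·m at a=12/5 m (b=L-a=8/5):
  R_A = 0 kN
  M_A = -M₀ = -3 kN·m
Load 3 — applied couple M₀=-17 kN·m at a=2 m (b=L-a=2):
  R_A = 0 kN
  M_A = -M₀ = -(-17) = 17 kN·m
Superposition: R_A = 3 kN, M_A = 17 kN·m

R_A = 3 kN, M_A = 17 kN·m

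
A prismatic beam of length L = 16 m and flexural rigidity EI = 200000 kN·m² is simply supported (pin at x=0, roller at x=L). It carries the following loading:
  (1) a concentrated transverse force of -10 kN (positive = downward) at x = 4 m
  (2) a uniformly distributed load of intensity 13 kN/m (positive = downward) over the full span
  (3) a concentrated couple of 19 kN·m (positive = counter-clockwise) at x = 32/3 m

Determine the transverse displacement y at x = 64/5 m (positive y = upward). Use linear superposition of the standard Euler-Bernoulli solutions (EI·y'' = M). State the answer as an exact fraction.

y(64/5) = -557467/17578125 m

Load 1 — point force P=-10 kN at a=4 m (b=L-a=12):
  y_1 = -Pa(L-x)(2Lx-a²-x²)/(6LEI)  [x>a] = -(-10)·4·(16-(64/5))·(2·16·(64/5)-4²-(64/5)²)/(6·16·200000) = 359/234375 m
Load 2 — uniform load w=13 kN/m over full span:
  y_2 = -wx(L³-2Lx²+x³)/(24EI) = -13·(64/5)·(16³-2·16·(64/5)²+(64/5)³)/(24·200000) = -193024/5859375 m
Load 3 — applied couple M₀=19 kN·m at a=32/3 m (b=L-a=16/3):
  y_3 = (M₀x³/(6L)-M₀(x-a)²/2+C₁x)/EI  [x>a] with C₁=M₀(3b²-L²)/(6L)=-304/9 = (19·(64/5)³/(6·16)-19·((64/5)-(32/3))²/2+(-304/9)·(64/5))/200000 = -1064/3515625 m
Superposition: y = Σ y_i = -557467/17578125 m ≈ -0.031714 m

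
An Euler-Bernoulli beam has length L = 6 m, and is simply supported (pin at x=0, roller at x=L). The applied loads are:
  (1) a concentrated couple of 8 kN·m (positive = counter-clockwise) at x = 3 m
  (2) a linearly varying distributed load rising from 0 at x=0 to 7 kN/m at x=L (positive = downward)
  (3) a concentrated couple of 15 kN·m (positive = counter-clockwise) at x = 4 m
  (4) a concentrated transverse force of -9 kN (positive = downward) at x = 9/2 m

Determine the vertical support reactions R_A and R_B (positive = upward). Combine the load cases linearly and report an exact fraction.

R_A = 103/12 kN, R_B = 41/12 kN

Load 1 — applied couple M₀=8 kN·m at a=3 m (b=L-a=3):
  R_A = M₀/L = 8/6 = 4/3 kN
  R_B = -M₀/L = -8/6 = -4/3 kN
Load 2 — triangular load w₀=7 kN/m (0→w₀ over full span):
  R_A = w₀L/6 = 7·6/6 = 7 kN
  R_B = w₀L/3 = 7·6/3 = 14 kN
Load 3 — applied couple M₀=15 kN·m at a=4 m (b=L-a=2):
  R_A = M₀/L = 15/6 = 5/2 kN
  R_B = -M₀/L = -15/6 = -5/2 kN
Load 4 — point force P=-9 kN at a=9/2 m (b=L-a=3/2):
  R_A = Pb/L = (-9)·(3/2)/6 = -9/4 kN
  R_B = Pa/L = (-9)·(9/2)/6 = -27/4 kN
Superposition: R_A = 103/12 kN, R_B = 41/12 kN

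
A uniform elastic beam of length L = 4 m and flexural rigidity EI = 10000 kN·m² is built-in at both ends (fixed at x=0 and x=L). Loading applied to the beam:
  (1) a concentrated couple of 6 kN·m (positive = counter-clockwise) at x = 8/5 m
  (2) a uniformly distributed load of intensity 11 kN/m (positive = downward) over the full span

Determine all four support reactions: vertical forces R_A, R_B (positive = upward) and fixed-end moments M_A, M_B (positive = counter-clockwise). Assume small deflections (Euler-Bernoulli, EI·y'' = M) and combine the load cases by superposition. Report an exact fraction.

Load 1 — applied couple M₀=6 kN·m at a=8/5 m (b=L-a=12/5):
  R_A = 6M₀ab/L³ = 6·6·(8/5)·(12/5)/4³ = 54/25 kN
  M_A = M₀b(2a-b)/L² = 6·(12/5)·(2·(8/5)-(12/5))/4² = 18/25 kN·m
  R_B = -6M₀ab/L³ = -6·6·(8/5)·(12/5)/4³ = -54/25 kN
  M_B = M₀a(2b-a)/L² = 6·(8/5)·(2·(12/5)-(8/5))/4² = 48/25 kN·m
Load 2 — uniform load w=11 kN/m over full span:
  R_A = wL/2 = 11·4/2 = 22 kN
  M_A = wL²/12 = 11·4²/12 = 44/3 kN·m
  R_B = wL/2 = 11·4/2 = 22 kN
  M_B = -wL²/12 = -11·4²/12 = -44/3 kN·m
Superposition: R_A = 604/25 kN, M_A = 1154/75 kN·m, R_B = 496/25 kN, M_B = -956/75 kN·m

R_A = 604/25 kN, M_A = 1154/75 kN·m, R_B = 496/25 kN, M_B = -956/75 kN·m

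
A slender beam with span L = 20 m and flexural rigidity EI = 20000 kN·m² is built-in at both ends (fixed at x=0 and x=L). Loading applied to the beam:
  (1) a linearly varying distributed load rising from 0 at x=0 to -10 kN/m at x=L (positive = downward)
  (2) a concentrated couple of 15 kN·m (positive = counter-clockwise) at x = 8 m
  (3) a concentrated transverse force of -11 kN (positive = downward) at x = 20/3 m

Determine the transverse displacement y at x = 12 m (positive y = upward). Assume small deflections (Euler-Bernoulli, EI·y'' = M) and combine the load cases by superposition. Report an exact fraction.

y(12) = 147848/1265625 m

Load 1 — triangular load w₀=-10 kN/m (0→w₀ over full span):
  y_1 = -w₀x²(L-x)²(x+2L)/(120LEI) = -(-10)·12²·(20-12)²·(12+2·20)/(120·20·20000) = 312/3125 m
Load 2 — applied couple M₀=15 kN·m at a=8 m (b=L-a=12):
  y_2 = (R_Ax³/6 - M_Ax²/2 - M₀(x-a)²/2)/EI  [x>a] with R_A=27/25, M_A=9/5 = ((27/25)·12³/6 - (9/5)·12²/2 - 15·(12-8)²/2)/20000 = 48/15625 m
Load 3 — point force P=-11 kN at a=20/3 m (b=L-a=40/3):
  y_3 = -Pa²(L-x)²(3bL-(3b+a)(L-x))/(6L³EI)  [x>a] = -(-11)·(20/3)²·(20-12)²·(3·(40/3)·20-(3·(40/3)+(20/3))·(20-12))/(6·20³·20000) = 704/50625 m
Superposition: y = Σ y_i = 147848/1265625 m ≈ 0.116818 m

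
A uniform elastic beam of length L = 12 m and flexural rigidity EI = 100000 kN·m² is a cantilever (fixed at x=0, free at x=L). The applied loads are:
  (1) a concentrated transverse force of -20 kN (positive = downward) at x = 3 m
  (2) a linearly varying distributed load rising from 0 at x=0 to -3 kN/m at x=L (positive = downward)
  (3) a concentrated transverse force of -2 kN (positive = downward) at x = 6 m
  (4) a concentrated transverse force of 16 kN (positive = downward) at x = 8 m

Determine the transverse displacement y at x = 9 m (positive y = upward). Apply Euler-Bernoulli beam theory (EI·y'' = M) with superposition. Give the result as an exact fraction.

Load 1 — point force P=-20 kN at a=3 m (b=L-a=9):
  y_1 = -Pa²(3x-a)/(6EI)  [x>a] = -(-20)·3²·(3·9-3)/(6·100000) = 9/1250 m
Load 2 — triangular load w₀=-3 kN/m (0→w₀ over full span):
  y_2 = (w₀Lx³/12-w₀L²x²/6-w₀x⁵/(120L))/EI = ((-3)·12·9³/12-(-3)·12²·9²/6-(-3)·9⁵/(120·12))/100000 = 602883/16000000 m
Load 3 — point force P=-2 kN at a=6 m (b=L-a=6):
  y_3 = -Pa²(3x-a)/(6EI)  [x>a] = -(-2)·6²·(3·9-6)/(6·100000) = 63/25000 m
Load 4 — point force P=16 kN at a=8 m (b=L-a=4):
  y_4 = -Pa²(3x-a)/(6EI)  [x>a] = -16·8²·(3·9-8)/(6·100000) = -304/9375 m
Superposition: y = Σ y_i = 718729/48000000 m ≈ 0.014974 m

y(9) = 718729/48000000 m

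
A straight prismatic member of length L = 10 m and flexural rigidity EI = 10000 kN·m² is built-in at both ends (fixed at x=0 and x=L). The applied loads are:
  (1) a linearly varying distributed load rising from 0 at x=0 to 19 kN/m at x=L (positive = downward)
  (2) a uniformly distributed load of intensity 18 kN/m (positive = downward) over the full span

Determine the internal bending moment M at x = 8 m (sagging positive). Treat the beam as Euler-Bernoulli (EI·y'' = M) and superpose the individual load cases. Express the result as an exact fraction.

M(8) = -52/15 kN·m

Load 1 — triangular load w₀=19 kN/m (0→w₀ over full span):
  M_1 = 3w₀Lx/20 - w₀L²/30 - w₀x³/(6L) = 3·19·10·8/20 - 19·10²/30 - 19·8³/(6·10) = 38/15 kN·m
Load 2 — uniform load w=18 kN/m over full span:
  M_2 = wLx/2 - wL²/12 - wx²/2 = 18·10·8/2 - 18·10²/12 - 18·8²/2 = -6 kN·m
Superposition: M = Σ M_i = -52/15 kN·m ≈ -3.466667 kN·m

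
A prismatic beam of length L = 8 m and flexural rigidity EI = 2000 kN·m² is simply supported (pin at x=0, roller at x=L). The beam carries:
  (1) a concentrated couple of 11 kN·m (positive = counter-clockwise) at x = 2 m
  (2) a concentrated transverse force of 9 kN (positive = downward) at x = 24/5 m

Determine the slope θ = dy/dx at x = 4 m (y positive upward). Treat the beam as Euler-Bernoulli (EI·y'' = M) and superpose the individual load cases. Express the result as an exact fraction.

θ(4) = -6559/3000000 rad

Load 1 — applied couple M₀=11 kN·m at a=2 m (b=L-a=6):
  θ_1 = (M₀x²/(2L)-M₀(x-a)+C₁)/EI  [x>a] with C₁=M₀(3b²-L²)/(6L)=121/12 = (11·4²/(2·8)-11·(4-2)+(121/12))/2000 = -11/24000 rad
Load 2 — point force P=9 kN at a=24/5 m (b=L-a=16/5):
  θ_2 = -Pb(L²-b²-3x²)/(6LEI)  [x≤a] = -9·(16/5)·(8²-(16/5)²-3·4²)/(6·8·2000) = -27/15625 rad
Superposition: θ = Σ θ_i = -6559/3000000 rad ≈ -0.002186 rad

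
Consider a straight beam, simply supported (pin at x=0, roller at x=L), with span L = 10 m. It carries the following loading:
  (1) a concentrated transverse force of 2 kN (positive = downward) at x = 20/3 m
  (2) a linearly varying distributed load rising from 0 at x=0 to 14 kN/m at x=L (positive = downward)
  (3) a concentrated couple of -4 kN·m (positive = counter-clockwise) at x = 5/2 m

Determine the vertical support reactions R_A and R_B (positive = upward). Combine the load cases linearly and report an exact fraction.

R_A = 118/5 kN, R_B = 242/5 kN

Load 1 — point force P=2 kN at a=20/3 m (b=L-a=10/3):
  R_A = Pb/L = 2·(10/3)/10 = 2/3 kN
  R_B = Pa/L = 2·(20/3)/10 = 4/3 kN
Load 2 — triangular load w₀=14 kN/m (0→w₀ over full span):
  R_A = w₀L/6 = 14·10/6 = 70/3 kN
  R_B = w₀L/3 = 14·10/3 = 140/3 kN
Load 3 — applied couple M₀=-4 kN·m at a=5/2 m (b=L-a=15/2):
  R_A = M₀/L = (-4)/10 = -2/5 kN
  R_B = -M₀/L = -(-4)/10 = 2/5 kN
Superposition: R_A = 118/5 kN, R_B = 242/5 kN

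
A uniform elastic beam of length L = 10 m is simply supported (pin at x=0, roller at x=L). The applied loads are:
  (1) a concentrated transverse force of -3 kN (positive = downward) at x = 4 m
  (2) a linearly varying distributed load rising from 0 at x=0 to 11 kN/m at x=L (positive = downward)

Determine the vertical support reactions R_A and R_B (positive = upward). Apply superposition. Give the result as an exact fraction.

R_A = 248/15 kN, R_B = 532/15 kN

Load 1 — point force P=-3 kN at a=4 m (b=L-a=6):
  R_A = Pb/L = (-3)·6/10 = -9/5 kN
  R_B = Pa/L = (-3)·4/10 = -6/5 kN
Load 2 — triangular load w₀=11 kN/m (0→w₀ over full span):
  R_A = w₀L/6 = 11·10/6 = 55/3 kN
  R_B = w₀L/3 = 11·10/3 = 110/3 kN
Superposition: R_A = 248/15 kN, R_B = 532/15 kN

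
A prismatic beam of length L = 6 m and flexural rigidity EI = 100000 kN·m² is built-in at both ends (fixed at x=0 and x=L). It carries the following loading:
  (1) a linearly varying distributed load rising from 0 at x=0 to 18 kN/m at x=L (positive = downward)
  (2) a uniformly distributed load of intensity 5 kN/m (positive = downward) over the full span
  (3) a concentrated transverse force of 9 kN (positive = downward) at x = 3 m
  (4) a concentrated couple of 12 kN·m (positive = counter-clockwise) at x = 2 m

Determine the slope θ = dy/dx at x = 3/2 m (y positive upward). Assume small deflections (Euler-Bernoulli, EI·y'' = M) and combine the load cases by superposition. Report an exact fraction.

Load 1 — triangular load w₀=18 kN/m (0→w₀ over full span):
  θ_1 = -w₀(2x(L-x)(L-2x)(x+2L)+x²(L-x)²)/(120LEI) = -18·(2·(3/2)·(6-(3/2))·(6-2·(3/2))·((3/2)+2·6)+(3/2)²·(6-(3/2))²)/(120·6·100000) = -9477/64000000 rad
Load 2 — uniform load w=5 kN/m over full span:
  θ_2 = -wx(L-x)(L-2x)/(12EI) = -5·(3/2)·(6-(3/2))·(6-2·(3/2))/(12·100000) = -27/320000 rad
Load 3 — point force P=9 kN at a=3 m (b=L-a=3):
  θ_3 = -Pb²x(2aL-(3a+b)x)/(2L³EI)  [x≤a] = -9·3²·(3/2)·(2·3·6-(3·3+3)·(3/2))/(2·6³·100000) = -81/1600000 rad
Load 4 — applied couple M₀=12 kN·m at a=2 m (b=L-a=4):
  θ_4 = (R_Ax²/2 - M_Ax)/EI  [x≤a] with R_A=8/3, M_A=0 = ((8/3)·(3/2)²/2 - 0·(3/2))/100000 = 3/100000 rad
Superposition: θ = Σ θ_i = -16197/64000000 rad ≈ -0.000253 rad

θ(3/2) = -16197/64000000 rad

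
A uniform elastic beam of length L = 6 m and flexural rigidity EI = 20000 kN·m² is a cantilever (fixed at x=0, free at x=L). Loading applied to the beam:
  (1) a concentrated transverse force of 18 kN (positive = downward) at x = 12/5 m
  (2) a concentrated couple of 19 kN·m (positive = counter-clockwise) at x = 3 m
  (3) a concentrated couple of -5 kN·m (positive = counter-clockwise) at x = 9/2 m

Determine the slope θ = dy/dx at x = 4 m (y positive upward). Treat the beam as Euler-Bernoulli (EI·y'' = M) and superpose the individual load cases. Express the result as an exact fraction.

Load 1 — point force P=18 kN at a=12/5 m (b=L-a=18/5):
  θ_1 = -Pa²/(2EI)  [x>a] = -18·(12/5)²/(2·20000) = -81/31250 rad
Load 2 — applied couple M₀=19 kN·m at a=3 m (b=L-a=3):
  θ_2 = M₀a/EI  [x>a] = 19·3/20000 = 57/20000 rad
Load 3 — applied couple M₀=-5 kN·m at a=9/2 m (b=L-a=3/2):
  θ_3 = M₀x/EI  [x≤a] = (-5)·4/20000 = -1/1000 rad
Superposition: θ = Σ θ_i = -371/500000 rad ≈ -0.000742 rad

θ(4) = -371/500000 rad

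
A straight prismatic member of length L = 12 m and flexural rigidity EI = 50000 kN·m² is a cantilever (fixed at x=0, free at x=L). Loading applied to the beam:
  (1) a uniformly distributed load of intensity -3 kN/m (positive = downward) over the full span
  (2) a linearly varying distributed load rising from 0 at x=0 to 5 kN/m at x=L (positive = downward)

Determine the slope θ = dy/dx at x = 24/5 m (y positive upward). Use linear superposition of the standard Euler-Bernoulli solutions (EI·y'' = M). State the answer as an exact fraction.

θ(24/5) = -216/78125 rad

Load 1 — uniform load w=-3 kN/m over full span:
  θ_1 = -wx(x²-3Lx+3L²)/(6EI) = -(-3)·(24/5)·((24/5)²-3·12·(24/5)+3·12²)/(6·50000) = 5292/390625 rad
Load 2 — triangular load w₀=5 kN/m (0→w₀ over full span):
  θ_2 = (w₀Lx²/4-w₀L²x/3-w₀x⁴/(24L))/EI = (5·12·(24/5)²/4-5·12²·(24/5)/3-5·(24/5)⁴/(24·12))/50000 = -6372/390625 rad
Superposition: θ = Σ θ_i = -216/78125 rad ≈ -0.002765 rad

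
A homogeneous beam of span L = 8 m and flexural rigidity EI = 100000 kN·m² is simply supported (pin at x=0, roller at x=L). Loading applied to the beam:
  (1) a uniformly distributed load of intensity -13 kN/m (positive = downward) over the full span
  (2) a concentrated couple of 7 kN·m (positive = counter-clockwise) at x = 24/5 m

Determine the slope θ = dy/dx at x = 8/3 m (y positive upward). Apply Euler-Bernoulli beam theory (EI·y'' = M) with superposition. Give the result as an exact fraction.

θ(8/3) = 33359/25312500 rad

Load 1 — uniform load w=-13 kN/m over full span:
  θ_1 = -w(L³-6Lx²+4x³)/(24EI) = -(-13)·(8³-6·8·(8/3)²+4·(8/3)³)/(24·100000) = 338/253125 rad
Load 2 — applied couple M₀=7 kN·m at a=24/5 m (b=L-a=16/5):
  θ_2 = (M₀x²/(2L)+C₁)/EI  [x≤a] with C₁=M₀(3b²-L²)/(6L)=-364/75 = (7·(8/3)²/(2·8)+(-364/75))/100000 = -49/2812500 rad
Superposition: θ = Σ θ_i = 33359/25312500 rad ≈ 0.001318 rad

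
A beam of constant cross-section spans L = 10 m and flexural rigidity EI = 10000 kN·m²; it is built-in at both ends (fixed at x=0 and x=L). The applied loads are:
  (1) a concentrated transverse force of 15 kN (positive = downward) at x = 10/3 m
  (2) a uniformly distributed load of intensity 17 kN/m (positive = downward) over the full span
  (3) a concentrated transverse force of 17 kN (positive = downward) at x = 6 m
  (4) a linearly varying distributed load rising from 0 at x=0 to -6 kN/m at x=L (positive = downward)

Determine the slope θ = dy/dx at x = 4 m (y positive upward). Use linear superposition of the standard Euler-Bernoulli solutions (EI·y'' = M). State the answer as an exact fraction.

θ(4) = -13939/1875000 rad

Load 1 — point force P=15 kN at a=10/3 m (b=L-a=20/3):
  θ_1 = Pa²(L-x)(2bL-(3b+a)(L-x))/(2L³EI)  [x>a] = 15·(10/3)²·(10-4)·(2·(20/3)·10-(3·(20/3)+(10/3))·(10-4))/(2·10³·10000) = -1/3000 rad
Load 2 — uniform load w=17 kN/m over full span:
  θ_2 = -wx(L-x)(L-2x)/(12EI) = -17·4·(10-4)·(10-2·4)/(12·10000) = -17/2500 rad
Load 3 — point force P=17 kN at a=6 m (b=L-a=4):
  θ_3 = -Pb²x(2aL-(3a+b)x)/(2L³EI)  [x≤a] = -17·4²·4·(2·6·10-(3·6+4)·4)/(2·10³·10000) = -136/78125 rad
Load 4 — triangular load w₀=-6 kN/m (0→w₀ over full span):
  θ_4 = -w₀(2x(L-x)(L-2x)(x+2L)+x²(L-x)²)/(120LEI) = -(-6)·(2·4·(10-4)·(10-2·4)·(4+2·10)+4²·(10-4)²)/(120·10·10000) = 9/6250 rad
Superposition: θ = Σ θ_i = -13939/1875000 rad ≈ -0.007434 rad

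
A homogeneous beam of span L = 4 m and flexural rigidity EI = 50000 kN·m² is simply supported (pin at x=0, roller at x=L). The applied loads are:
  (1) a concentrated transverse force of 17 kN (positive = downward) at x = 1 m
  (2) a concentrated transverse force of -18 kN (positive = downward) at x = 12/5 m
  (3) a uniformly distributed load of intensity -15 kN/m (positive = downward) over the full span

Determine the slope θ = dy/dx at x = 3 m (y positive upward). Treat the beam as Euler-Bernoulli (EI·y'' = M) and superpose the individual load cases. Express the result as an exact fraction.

θ(3) = -1001/1562500 rad

Load 1 — point force P=17 kN at a=1 m (b=L-a=3):
  θ_1 = -Pa(2L²-6Lx+3x²+a²)/(6LEI)  [x>a] = -17·1·(2·4²-6·4·3+3·3²+1²)/(6·4·50000) = 17/100000 rad
Load 2 — point force P=-18 kN at a=12/5 m (b=L-a=8/5):
  θ_2 = -Pa(2L²-6Lx+3x²+a²)/(6LEI)  [x>a] = -(-18)·(12/5)·(2·4²-6·4·3+3·3²+(12/5)²)/(6·4·50000) = -1629/6250000 rad
Load 3 — uniform load w=-15 kN/m over full span:
  θ_3 = -w(L³-6Lx²+4x³)/(24EI) = -(-15)·(4³-6·4·3²+4·3³)/(24·50000) = -11/20000 rad
Superposition: θ = Σ θ_i = -1001/1562500 rad ≈ -0.000641 rad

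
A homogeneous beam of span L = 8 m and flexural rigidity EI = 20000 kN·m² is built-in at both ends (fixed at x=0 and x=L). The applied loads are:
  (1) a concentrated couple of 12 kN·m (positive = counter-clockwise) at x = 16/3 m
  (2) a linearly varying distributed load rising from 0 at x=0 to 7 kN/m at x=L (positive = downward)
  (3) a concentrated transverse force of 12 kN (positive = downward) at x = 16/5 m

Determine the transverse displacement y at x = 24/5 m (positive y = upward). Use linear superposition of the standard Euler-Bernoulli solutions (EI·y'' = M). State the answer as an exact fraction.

Load 1 — applied couple M₀=12 kN·m at a=16/3 m (b=L-a=8/3):
  y_1 = (R_Ax³/6 - M_Ax²/2)/EI  [x≤a] with R_A=2, M_A=4 = (2·(24/5)³/6 - 4·(24/5)²/2)/20000 = -36/78125 m
Load 2 — triangular load w₀=7 kN/m (0→w₀ over full span):
  y_2 = -w₀x²(L-x)²(x+2L)/(120LEI) = -7·(24/5)²·(8-(24/5))²·((24/5)+2·8)/(120·8·20000) = -17472/9765625 m
Load 3 — point force P=12 kN at a=16/5 m (b=L-a=24/5):
  y_3 = -Pa²(L-x)²(3bL-(3b+a)(L-x))/(6L³EI)  [x>a] = -12·(16/5)²·(8-(24/5))²·(3·(24/5)·8-(3·(24/5)+(16/5))·(8-(24/5)))/(6·8³·20000) = -11776/9765625 m
Superposition: y = Σ y_i = -33748/9765625 m ≈ -0.003456 m

y(24/5) = -33748/9765625 m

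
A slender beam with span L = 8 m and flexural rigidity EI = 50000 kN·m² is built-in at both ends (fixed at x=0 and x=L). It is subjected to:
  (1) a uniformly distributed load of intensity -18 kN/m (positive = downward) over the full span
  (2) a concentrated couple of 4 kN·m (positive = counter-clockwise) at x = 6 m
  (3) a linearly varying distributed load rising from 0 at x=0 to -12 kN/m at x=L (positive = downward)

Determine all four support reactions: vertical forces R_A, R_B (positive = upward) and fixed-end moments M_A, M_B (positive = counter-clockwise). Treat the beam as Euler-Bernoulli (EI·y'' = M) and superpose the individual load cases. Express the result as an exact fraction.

Load 1 — uniform load w=-18 kN/m over full span:
  R_A = wL/2 = (-18)·8/2 = -72 kN
  M_A = wL²/12 = (-18)·8²/12 = -96 kN·m
  R_B = wL/2 = (-18)·8/2 = -72 kN
  M_B = -wL²/12 = -(-18)·8²/12 = 96 kN·m
Load 2 — applied couple M₀=4 kN·m at a=6 m (b=L-a=2):
  R_A = 6M₀ab/L³ = 6·4·6·2/8³ = 9/16 kN
  M_A = M₀b(2a-b)/L² = 4·2·(2·6-2)/8² = 5/4 kN·m
  R_B = -6M₀ab/L³ = -6·4·6·2/8³ = -9/16 kN
  M_B = M₀a(2b-a)/L² = 4·6·(2·2-6)/8² = -3/4 kN·m
Load 3 — triangular load w₀=-12 kN/m (0→w₀ over full span):
  R_A = 3w₀L/20 = 3·(-12)·8/20 = -72/5 kN
  M_A = w₀L²/30 = (-12)·8²/30 = -128/5 kN·m
  R_B = 7w₀L/20 = 7·(-12)·8/20 = -168/5 kN
  M_B = -w₀L²/20 = -(-12)·8²/20 = 192/5 kN·m
Superposition: R_A = -6867/80 kN, M_A = -2407/20 kN·m, R_B = -8493/80 kN, M_B = 2673/20 kN·m

R_A = -6867/80 kN, M_A = -2407/20 kN·m, R_B = -8493/80 kN, M_B = 2673/20 kN·m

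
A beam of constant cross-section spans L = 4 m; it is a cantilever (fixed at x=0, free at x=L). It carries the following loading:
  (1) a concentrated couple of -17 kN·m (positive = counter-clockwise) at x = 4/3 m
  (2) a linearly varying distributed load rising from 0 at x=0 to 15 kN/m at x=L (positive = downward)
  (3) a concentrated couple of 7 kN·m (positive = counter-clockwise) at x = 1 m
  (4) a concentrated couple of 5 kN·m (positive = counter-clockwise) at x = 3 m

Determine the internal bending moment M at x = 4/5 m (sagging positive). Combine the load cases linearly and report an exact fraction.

M(4/5) = -1533/25 kN·m

Load 1 — applied couple M₀=-17 kN·m at a=4/3 m (b=L-a=8/3):
  M_1 = M₀  [x≤a] = (-17) = -17 kN·m
Load 2 — triangular load w₀=15 kN/m (0→w₀ over full span):
  M_2 = w₀Lx/2 - w₀L²/3 - w₀x³/(6L) = 15·4·(4/5)/2 - 15·4²/3 - 15·(4/5)³/(6·4) = -1408/25 kN·m
Load 3 — applied couple M₀=7 kN·m at a=1 m (b=L-a=3):
  M_3 = M₀  [x≤a] = 7 = 7 kN·m
Load 4 — applied couple M₀=5 kN·m at a=3 m (b=L-a=1):
  M_4 = M₀  [x≤a] = 5 = 5 kN·m
Superposition: M = Σ M_i = -1533/25 kN·m ≈ -61.320000 kN·m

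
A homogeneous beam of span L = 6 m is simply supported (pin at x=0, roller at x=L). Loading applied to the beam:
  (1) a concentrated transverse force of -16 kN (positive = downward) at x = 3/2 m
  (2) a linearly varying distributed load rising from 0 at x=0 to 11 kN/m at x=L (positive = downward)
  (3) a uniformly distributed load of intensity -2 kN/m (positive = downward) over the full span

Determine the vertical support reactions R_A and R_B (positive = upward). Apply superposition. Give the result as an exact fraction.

Load 1 — point force P=-16 kN at a=3/2 m (b=L-a=9/2):
  R_A = Pb/L = (-16)·(9/2)/6 = -12 kN
  R_B = Pa/L = (-16)·(3/2)/6 = -4 kN
Load 2 — triangular load w₀=11 kN/m (0→w₀ over full span):
  R_A = w₀L/6 = 11·6/6 = 11 kN
  R_B = w₀L/3 = 11·6/3 = 22 kN
Load 3 — uniform load w=-2 kN/m over full span:
  R_A = wL/2 = (-2)·6/2 = -6 kN
  R_B = wL/2 = (-2)·6/2 = -6 kN
Superposition: R_A = -7 kN, R_B = 12 kN

R_A = -7 kN, R_B = 12 kN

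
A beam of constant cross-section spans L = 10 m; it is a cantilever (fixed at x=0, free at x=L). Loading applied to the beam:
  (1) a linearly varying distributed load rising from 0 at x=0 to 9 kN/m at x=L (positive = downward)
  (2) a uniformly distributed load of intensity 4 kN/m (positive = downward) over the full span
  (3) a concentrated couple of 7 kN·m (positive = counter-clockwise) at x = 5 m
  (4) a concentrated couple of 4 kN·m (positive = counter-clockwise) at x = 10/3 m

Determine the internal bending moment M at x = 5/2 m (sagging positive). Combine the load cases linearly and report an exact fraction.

M(5/2) = -9323/32 kN·m

Load 1 — triangular load w₀=9 kN/m (0→w₀ over full span):
  M_1 = w₀Lx/2 - w₀L²/3 - w₀x³/(6L) = 9·10·(5/2)/2 - 9·10²/3 - 9·(5/2)³/(6·10) = -6075/32 kN·m
Load 2 — uniform load w=4 kN/m over full span:
  M_2 = -w(L-x)²/2 = -4·(10-(5/2))²/2 = -225/2 kN·m
Load 3 — applied couple M₀=7 kN·m at a=5 m (b=L-a=5):
  M_3 = M₀  [x≤a] = 7 = 7 kN·m
Load 4 — applied couple M₀=4 kN·m at a=10/3 m (b=L-a=20/3):
  M_4 = M₀  [x≤a] = 4 = 4 kN·m
Superposition: M = Σ M_i = -9323/32 kN·m ≈ -291.343750 kN·m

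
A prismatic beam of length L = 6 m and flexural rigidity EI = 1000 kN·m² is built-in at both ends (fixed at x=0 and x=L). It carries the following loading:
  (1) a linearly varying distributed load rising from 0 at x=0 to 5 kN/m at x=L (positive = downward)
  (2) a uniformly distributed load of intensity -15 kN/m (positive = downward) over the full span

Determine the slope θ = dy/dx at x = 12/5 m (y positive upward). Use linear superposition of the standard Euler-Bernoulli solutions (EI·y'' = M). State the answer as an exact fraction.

Load 1 — triangular load w₀=5 kN/m (0→w₀ over full span):
  θ_1 = -w₀(2x(L-x)(L-2x)(x+2L)+x²(L-x)²)/(120LEI) = -5·(2·(12/5)·(6-(12/5))·(6-2·(12/5))·((12/5)+2·6)+(12/5)²·(6-(12/5))²)/(120·6·1000) = -81/31250 rad
Load 2 — uniform load w=-15 kN/m over full span:
  θ_2 = -wx(L-x)(L-2x)/(12EI) = -(-15)·(12/5)·(6-(12/5))·(6-2·(12/5))/(12·1000) = 81/6250 rad
Superposition: θ = Σ θ_i = 162/15625 rad ≈ 0.010368 rad

θ(12/5) = 162/15625 rad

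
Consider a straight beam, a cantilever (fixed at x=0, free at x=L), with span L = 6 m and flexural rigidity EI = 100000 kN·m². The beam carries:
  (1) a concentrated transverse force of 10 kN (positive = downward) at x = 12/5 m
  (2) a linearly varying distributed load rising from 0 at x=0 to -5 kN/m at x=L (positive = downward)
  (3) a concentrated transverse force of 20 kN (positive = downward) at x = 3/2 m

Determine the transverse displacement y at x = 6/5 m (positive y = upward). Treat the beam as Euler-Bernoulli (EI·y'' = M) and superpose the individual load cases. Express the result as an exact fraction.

Load 1 — point force P=10 kN at a=12/5 m (b=L-a=18/5):
  y_1 = -Px²(3a-x)/(6EI)  [x≤a] = -10·(6/5)²·(3·(12/5)-(6/5))/(6·100000) = -9/62500 m
Load 2 — triangular load w₀=-5 kN/m (0→w₀ over full span):
  y_2 = (w₀Lx³/12-w₀L²x²/6-w₀x⁵/(120L))/EI = ((-5)·6·(6/5)³/12-(-5)·6²·(6/5)²/6-(-5)·(6/5)⁵/(120·6))/100000 = 60777/156250000 m
Load 3 — point force P=20 kN at a=3/2 m (b=L-a=9/2):
  y_3 = -Px²(3a-x)/(6EI)  [x≤a] = -20·(6/5)²·(3·(3/2)-(6/5))/(6·100000) = -99/625000 m
Superposition: y = Σ y_i = 13527/156250000 m ≈ 0.000087 m

y(6/5) = 13527/156250000 m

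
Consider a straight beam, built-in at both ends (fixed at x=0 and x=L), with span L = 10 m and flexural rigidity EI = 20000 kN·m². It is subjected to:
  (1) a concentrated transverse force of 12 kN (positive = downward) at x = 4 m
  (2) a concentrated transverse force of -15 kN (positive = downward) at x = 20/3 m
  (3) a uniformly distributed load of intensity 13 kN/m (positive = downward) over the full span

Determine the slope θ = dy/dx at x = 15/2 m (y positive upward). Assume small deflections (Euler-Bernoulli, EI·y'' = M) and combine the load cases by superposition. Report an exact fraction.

θ(15/2) = 23119/4800000 rad

Load 1 — point force P=12 kN at a=4 m (b=L-a=6):
  θ_1 = Pa²(L-x)(2bL-(3b+a)(L-x))/(2L³EI)  [x>a] = 12·4²·(10-(15/2))·(2·6·10-(3·6+4)·(10-(15/2)))/(2·10³·20000) = 39/50000 rad
Load 2 — point force P=-15 kN at a=20/3 m (b=L-a=10/3):
  θ_2 = Pa²(L-x)(2bL-(3b+a)(L-x))/(2L³EI)  [x>a] = (-15)·(20/3)²·(10-(15/2))·(2·(10/3)·10-(3·(10/3)+(20/3))·(10-(15/2)))/(2·10³·20000) = -1/960 rad
Load 3 — uniform load w=13 kN/m over full span:
  θ_3 = -wx(L-x)(L-2x)/(12EI) = -13·(15/2)·(10-(15/2))·(10-2·(15/2))/(12·20000) = 13/2560 rad
Superposition: θ = Σ θ_i = 23119/4800000 rad ≈ 0.004816 rad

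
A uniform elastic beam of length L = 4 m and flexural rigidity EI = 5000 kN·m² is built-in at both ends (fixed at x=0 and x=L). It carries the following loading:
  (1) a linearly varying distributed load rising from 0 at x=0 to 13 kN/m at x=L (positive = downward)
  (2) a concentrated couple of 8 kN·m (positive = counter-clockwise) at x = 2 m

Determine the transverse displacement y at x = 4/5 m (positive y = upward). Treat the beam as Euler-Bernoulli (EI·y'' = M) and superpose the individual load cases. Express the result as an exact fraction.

Load 1 — triangular load w₀=13 kN/m (0→w₀ over full span):
  y_1 = -w₀x²(L-x)²(x+2L)/(120LEI) = -13·(4/5)²·(4-(4/5))²·((4/5)+2·4)/(120·4·5000) = -9152/29296875 m
Load 2 — applied couple M₀=8 kN·m at a=2 m (b=L-a=2):
  y_2 = (R_Ax³/6 - M_Ax²/2)/EI  [x≤a] with R_A=3, M_A=2 = (3·(4/5)³/6 - 2·(4/5)²/2)/5000 = -6/78125 m
Superposition: y = Σ y_i = -11402/29296875 m ≈ -0.000389 m

y(4/5) = -11402/29296875 m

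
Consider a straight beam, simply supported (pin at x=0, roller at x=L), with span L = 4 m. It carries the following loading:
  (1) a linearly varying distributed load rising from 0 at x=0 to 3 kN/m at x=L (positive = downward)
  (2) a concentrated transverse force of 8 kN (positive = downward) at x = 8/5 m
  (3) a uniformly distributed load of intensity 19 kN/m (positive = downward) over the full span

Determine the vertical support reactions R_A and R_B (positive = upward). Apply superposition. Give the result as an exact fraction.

R_A = 224/5 kN, R_B = 226/5 kN

Load 1 — triangular load w₀=3 kN/m (0→w₀ over full span):
  R_A = w₀L/6 = 3·4/6 = 2 kN
  R_B = w₀L/3 = 3·4/3 = 4 kN
Load 2 — point force P=8 kN at a=8/5 m (b=L-a=12/5):
  R_A = Pb/L = 8·(12/5)/4 = 24/5 kN
  R_B = Pa/L = 8·(8/5)/4 = 16/5 kN
Load 3 — uniform load w=19 kN/m over full span:
  R_A = wL/2 = 19·4/2 = 38 kN
  R_B = wL/2 = 19·4/2 = 38 kN
Superposition: R_A = 224/5 kN, R_B = 226/5 kN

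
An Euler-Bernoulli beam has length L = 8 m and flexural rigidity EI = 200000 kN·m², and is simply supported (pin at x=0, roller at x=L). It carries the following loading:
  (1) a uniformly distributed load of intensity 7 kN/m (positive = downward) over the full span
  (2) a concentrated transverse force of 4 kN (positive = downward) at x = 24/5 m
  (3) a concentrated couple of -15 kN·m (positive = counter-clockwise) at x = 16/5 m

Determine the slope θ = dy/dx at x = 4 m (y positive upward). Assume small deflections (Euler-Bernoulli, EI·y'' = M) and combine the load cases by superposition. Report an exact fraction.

Load 1 — uniform load w=7 kN/m over full span:
  θ_1 = -w(L³-6Lx²+4x³)/(24EI) = -7·(8³-6·8·4²+4·4³)/(24·200000) = 0 rad
Load 2 — point force P=4 kN at a=24/5 m (b=L-a=16/5):
  θ_2 = -Pb(L²-b²-3x²)/(6LEI)  [x≤a] = -4·(16/5)·(8²-(16/5)²-3·4²)/(6·8·200000) = -3/390625 rad
Load 3 — applied couple M₀=-15 kN·m at a=16/5 m (b=L-a=24/5):
  θ_3 = (M₀x²/(2L)-M₀(x-a)+C₁)/EI  [x>a] with C₁=M₀(3b²-L²)/(6L)=-8/5 = ((-15)·4²/(2·8)-(-15)·(4-(16/5))+(-8/5))/200000 = -23/1000000 rad
Superposition: θ = Σ θ_i = -767/25000000 rad ≈ -0.000031 rad

θ(4) = -767/25000000 rad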